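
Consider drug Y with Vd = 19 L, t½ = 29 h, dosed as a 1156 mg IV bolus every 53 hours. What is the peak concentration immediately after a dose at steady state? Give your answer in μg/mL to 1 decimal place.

τ/t½ = 53/29 ≈ 1.8276, so fraction remaining f = (1/2)^(53/29) ≈ 0.2817.
Accumulation ratio R = 1/(1 − f) ≈ 1/0.7183 ≈ 1.3922.
Single-dose peak C₀ = D/Vd = 1156/19 ≈ 60.842 μg/mL.
Steady-state peak Cmax,ss = C₀·R ≈ 60.842 × 1.3922 ≈ 84.704 μg/mL.

84.7 μg/mL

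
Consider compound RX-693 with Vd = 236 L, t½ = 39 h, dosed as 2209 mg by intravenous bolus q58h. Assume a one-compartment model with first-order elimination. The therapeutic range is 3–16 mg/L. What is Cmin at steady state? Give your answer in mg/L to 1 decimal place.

k = ln2/t½ = ln2/39 ≈ 0.017773 h⁻¹; fraction remaining f = e^(−kτ) = e^(−0.017773×58) ≈ 0.3567.
Accumulation ratio R = 1/(1 − f) ≈ 1/0.6433 ≈ 1.5545.
Each bolus raises the concentration by D/Vd = 2209/236 ≈ 9.360 mg/L.
Cmax,ss = C₀/(1 − f) ≈ 9.360/0.6433 ≈ 14.550 mg/L.
One interval later, Cmin,ss = Cmax,ss·e^(−kτ) ≈ 14.550 × 0.3567 ≈ 5.190 mg/L.
Trough 5.2 mg/L vs MEC 3 mg/L: adequate.

5.2 mg/L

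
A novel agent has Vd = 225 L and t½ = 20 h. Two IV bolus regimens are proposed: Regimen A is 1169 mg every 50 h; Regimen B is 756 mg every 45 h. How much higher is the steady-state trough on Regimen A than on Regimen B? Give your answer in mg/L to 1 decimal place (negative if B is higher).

Regimen A: f = (1/2)^(50/20) ≈ 0.1768; Cmin,ss = (1169/225)·f/(1−f) ≈ 1.116 mg/L.
Regimen B: f = (1/2)^(45/20) ≈ 0.2102; Cmin,ss = (756/225)·f/(1−f) ≈ 0.894 mg/L.
Difference ≈ 1.116 − 0.894 ≈ 0.222 mg/L.

0.2 mg/L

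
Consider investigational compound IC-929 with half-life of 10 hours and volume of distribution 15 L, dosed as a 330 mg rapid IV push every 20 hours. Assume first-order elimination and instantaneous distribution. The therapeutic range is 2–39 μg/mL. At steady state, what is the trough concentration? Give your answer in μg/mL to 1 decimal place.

7.3 μg/mL

τ = 20 h = 2 half-lives, so f = (1/2)^2 = 0.25.
Accumulation ratio R = 1/(1 − f) = 1/0.75 = 4/3.
Single-dose peak C₀ = D/Vd = 330/15 = 22 μg/mL.
Steady-state peak Cmax,ss = C₀·R = 22 × 4/3 ≈ 29.333 μg/mL.
Steady-state trough Cmin,ss = Cmax,ss·f ≈ 29.333 × 0.25 ≈ 7.333 μg/mL.
Trough 7.3 μg/mL vs MEC 2 μg/mL: adequate.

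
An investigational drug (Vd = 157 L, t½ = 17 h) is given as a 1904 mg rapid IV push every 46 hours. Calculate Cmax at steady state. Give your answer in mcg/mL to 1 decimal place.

14.3 mcg/mL

k = ln2/t½ = ln2/17 ≈ 0.040773 h⁻¹; fraction remaining f = e^(−kτ) = e^(−0.040773×46) ≈ 0.1533.
At steady state, accumulation factor R = 1/(1 − e^(−kτ)) ≈ 1.1811.
Single-dose peak C₀ = D/Vd = 1904/157 ≈ 12.127 mcg/mL.
Steady-state peak Cmax,ss = C₀·R ≈ 12.127 × 1.1811 ≈ 14.323 mcg/mL.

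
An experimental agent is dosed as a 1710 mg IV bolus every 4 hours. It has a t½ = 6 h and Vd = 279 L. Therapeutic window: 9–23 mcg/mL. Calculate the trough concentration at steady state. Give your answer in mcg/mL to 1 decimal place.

10.4 mcg/mL

τ/t½ = 4/6 ≈ 0.66667, so fraction remaining f = (1/2)^(4/6) ≈ 0.6300.
Accumulation ratio R = 1/(1 − f) ≈ 1/0.3700 ≈ 2.7027.
Each bolus raises the concentration by D/Vd = 1710/279 ≈ 6.129 mcg/mL.
Steady-state peak Cmax,ss = C₀·R ≈ 6.129 × 2.7027 ≈ 16.565 mcg/mL.
One interval later, Cmin,ss = Cmax,ss·e^(−kτ) ≈ 16.565 × 0.6300 ≈ 10.436 mcg/mL.
Trough 10.4 mcg/mL vs MEC 9 mcg/mL: adequate.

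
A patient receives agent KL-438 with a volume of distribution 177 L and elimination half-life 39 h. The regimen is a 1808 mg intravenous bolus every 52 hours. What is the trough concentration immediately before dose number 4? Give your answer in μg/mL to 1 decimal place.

f = (1/2)^(τ/t½) = (1/2)^(52/39) ≈ 0.3969.
C₀ = D/Vd = 1808/177 ≈ 10.215 μg/mL.
Before the 4th dose, 3 doses have been given. Superposition: Cmin = C₀·(f + f² + … + f^3).
≈ 10.215 × (0.3969 + 0.1575 + 0.0625) ≈ 10.215 × 0.6169 ≈ 6.302 μg/mL.

6.3 μg/mL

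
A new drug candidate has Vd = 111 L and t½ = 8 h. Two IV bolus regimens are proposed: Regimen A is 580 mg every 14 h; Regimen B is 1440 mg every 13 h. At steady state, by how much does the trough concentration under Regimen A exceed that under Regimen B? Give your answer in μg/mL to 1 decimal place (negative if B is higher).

-4.0 μg/mL

Regimen A: f = (1/2)^(14/8) ≈ 0.2973; Cmin,ss = (580/111)·f/(1−f) ≈ 2.211 μg/mL.
Regimen B: f = (1/2)^(13/8) ≈ 0.3242; Cmin,ss = (1440/111)·f/(1−f) ≈ 6.223 μg/mL.
Difference ≈ 2.211 − 6.223 ≈ -4.012 μg/mL.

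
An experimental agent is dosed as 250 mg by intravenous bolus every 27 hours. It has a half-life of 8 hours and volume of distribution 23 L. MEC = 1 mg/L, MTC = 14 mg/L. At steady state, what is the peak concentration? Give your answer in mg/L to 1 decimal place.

τ/t½ = 27/8 ≈ 3.375, so fraction remaining f = (1/2)^(27/8) ≈ 0.0964.
Accumulation ratio R = 1/(1 − f) ≈ 1/0.9036 ≈ 1.1067.
Each bolus raises the concentration by D/Vd = 250/23 ≈ 10.870 mg/L.
Steady-state peak Cmax,ss = C₀·R ≈ 10.870 × 1.1067 ≈ 12.030 mg/L.
Peak 12.0 mg/L vs MTC 14 mg/L: below toxic threshold.

12.0 mg/L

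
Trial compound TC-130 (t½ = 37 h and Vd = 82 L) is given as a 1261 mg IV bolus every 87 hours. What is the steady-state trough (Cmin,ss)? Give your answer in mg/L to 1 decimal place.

k = ln2/t½ = ln2/37 ≈ 0.018734 h⁻¹; fraction remaining f = e^(−kτ) = e^(−0.018734×87) ≈ 0.1960.
Accumulation ratio R = 1/(1 − f) ≈ 1/0.8040 ≈ 1.2438.
Single-dose peak C₀ = D/Vd = 1261/82 ≈ 15.378 mg/L.
Steady-state peak Cmax,ss = C₀·R ≈ 15.378 × 1.2438 ≈ 19.127 mg/L.
One interval later, Cmin,ss = Cmax,ss·e^(−kτ) ≈ 19.127 × 0.1960 ≈ 3.749 mg/L.

3.7 mg/L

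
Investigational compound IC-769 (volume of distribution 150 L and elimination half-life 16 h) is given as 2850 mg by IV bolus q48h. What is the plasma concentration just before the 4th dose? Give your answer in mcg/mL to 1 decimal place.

f = (1/2)^(τ/t½) = (1/2)^(48/16) ≈ 0.1250.
C₀ = D/Vd = 2850/150 ≈ 19.000 mcg/mL.
Before the 4th dose, 3 doses have been given. Superposition: Cmin = C₀·(f + f² + … + f^3).
≈ 19.000 × (0.1250 + 0.0156 + 0.0020) ≈ 19.000 × 0.1426 ≈ 2.709 mcg/mL.

2.7 mcg/mL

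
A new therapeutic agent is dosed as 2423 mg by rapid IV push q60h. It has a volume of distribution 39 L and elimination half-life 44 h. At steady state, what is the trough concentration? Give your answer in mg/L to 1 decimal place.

τ/t½ = 60/44 ≈ 1.3636, so fraction remaining f = (1/2)^(60/44) ≈ 0.3886.
Each bolus raises the concentration by D/Vd = 2423/39 ≈ 62.128 mg/L.
Steady-state trough Cmin,ss = C₀·f/(1−f) ≈ 62.128 × 0.3886/0.6114 ≈ 39.488 mg/L.

39.5 mg/L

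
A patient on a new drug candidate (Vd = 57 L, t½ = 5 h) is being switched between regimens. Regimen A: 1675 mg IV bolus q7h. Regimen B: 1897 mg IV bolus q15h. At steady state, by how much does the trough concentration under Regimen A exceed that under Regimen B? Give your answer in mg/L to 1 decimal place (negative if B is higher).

13.2 mg/L

Regimen A: f = (1/2)^(7/5) ≈ 0.3789; Cmin,ss = (1675/57)·f/(1−f) ≈ 17.927 mg/L.
Regimen B: f = (1/2)^(15/5) ≈ 0.1250; Cmin,ss = (1897/57)·f/(1−f) ≈ 4.754 mg/L.
Difference ≈ 17.927 − 4.754 ≈ 13.173 mg/L.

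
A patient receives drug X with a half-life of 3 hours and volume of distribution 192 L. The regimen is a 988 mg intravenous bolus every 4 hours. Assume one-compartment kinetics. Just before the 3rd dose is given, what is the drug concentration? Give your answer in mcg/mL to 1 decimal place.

2.9 mcg/mL

f = (1/2)^(τ/t½) = (1/2)^(4/3) ≈ 0.3969.
C₀ = D/Vd = 988/192 ≈ 5.146 mcg/mL.
Before the 3rd dose, 2 doses have been given. Superposition: Cmin = C₀·(f + f²).
≈ 5.146 × (0.3969 + 0.1575) ≈ 5.146 × 0.5544 ≈ 2.853 mcg/mL.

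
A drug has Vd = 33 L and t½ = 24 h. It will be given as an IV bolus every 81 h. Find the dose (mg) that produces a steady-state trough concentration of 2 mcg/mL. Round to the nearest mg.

619 mg

τ/t½ = 81/24 ≈ 3.375, so f = (1/2)^(81/24) ≈ 0.096388.
Cmin,ss = (D/Vd)·f/(1−f), so D = Cmin,ss·Vd·(1−f)/f.
D = 2 × 33 × (1−f)/f ≈ 2 × 33 × 9.37474 ≈ 618.73 mg.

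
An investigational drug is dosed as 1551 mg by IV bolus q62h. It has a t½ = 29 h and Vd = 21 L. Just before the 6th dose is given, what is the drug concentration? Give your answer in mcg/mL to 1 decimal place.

21.7 mcg/mL

f = (1/2)^(τ/t½) = (1/2)^(62/29) ≈ 0.2272.
C₀ = D/Vd = 1551/21 ≈ 73.857 mcg/mL.
Before the 6th dose, 5 doses have been given. Superposition: Cmin = C₀·(f + f² + … + f^5).
≈ 73.857 × (0.2272 + 0.0516 + 0.0117 + 0.0027 + 0.0006) ≈ 73.857 × 0.2938 ≈ 21.699 mcg/mL.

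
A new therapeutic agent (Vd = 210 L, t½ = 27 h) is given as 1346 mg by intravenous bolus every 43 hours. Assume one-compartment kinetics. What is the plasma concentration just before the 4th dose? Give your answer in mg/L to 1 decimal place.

f = (1/2)^(τ/t½) = (1/2)^(43/27) ≈ 0.3316.
C₀ = D/Vd = 1346/210 ≈ 6.410 mg/L.
Before the 4th dose, 3 doses have been given. Superposition: Cmin = C₀·(f + f² + … + f^3).
≈ 6.410 × (0.3316 + 0.1100 + 0.0365) ≈ 6.410 × 0.4781 ≈ 3.065 mg/L.

3.1 mg/L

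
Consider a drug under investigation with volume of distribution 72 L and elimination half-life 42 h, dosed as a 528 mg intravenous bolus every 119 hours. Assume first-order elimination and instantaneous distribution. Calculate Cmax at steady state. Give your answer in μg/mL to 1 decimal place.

8.5 μg/mL

k = ln2/t½ = ln2/42 ≈ 0.016504 h⁻¹; fraction remaining f = e^(−kτ) = e^(−0.016504×119) ≈ 0.1403.
Accumulation ratio R = 1/(1 − f) ≈ 1/0.8597 ≈ 1.1632.
Single-dose peak C₀ = D/Vd = 528/72 ≈ 7.333 μg/mL.
Steady-state peak Cmax,ss = C₀·R ≈ 7.333 × 1.1632 ≈ 8.530 μg/mL.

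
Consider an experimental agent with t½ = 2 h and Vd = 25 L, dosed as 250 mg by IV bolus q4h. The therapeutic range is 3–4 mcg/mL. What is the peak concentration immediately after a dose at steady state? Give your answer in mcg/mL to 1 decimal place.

13.3 mcg/mL

τ = 4 h = 2 half-lives, so f = (1/2)^2 = 0.25.
At steady state, R = 1/(1 − 0.25) = 4/3.
Single-dose peak C₀ = D/Vd = 250/25 = 10 mcg/mL.
Steady-state peak Cmax,ss = C₀·R = 10 × 4/3 ≈ 13.333 mcg/mL.
Peak 13.3 mcg/mL vs MTC 4 mcg/mL: exceeds toxic threshold.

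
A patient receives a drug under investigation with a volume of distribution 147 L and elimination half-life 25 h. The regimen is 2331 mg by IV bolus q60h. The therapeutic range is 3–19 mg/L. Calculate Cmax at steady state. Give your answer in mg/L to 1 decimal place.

19.6 mg/L

Over one 60-h interval, 60/25 ≈ 2.4 half-lives elapse, leaving f ≈ 0.1895 of each dose.
At steady state, accumulation factor R = 1/(1 − e^(−kτ)) ≈ 1.2338.
Single-dose peak C₀ = D/Vd = 2331/147 ≈ 15.857 mg/L.
Cmax,ss = C₀/(1 − f) ≈ 15.857/0.8105 ≈ 19.564 mg/L.
Peak 19.6 mg/L vs MTC 19 mg/L: exceeds toxic threshold.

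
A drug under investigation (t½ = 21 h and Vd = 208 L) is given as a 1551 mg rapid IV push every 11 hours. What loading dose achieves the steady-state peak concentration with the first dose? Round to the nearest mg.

f = (1/2)^(11/21) ≈ 0.695533; accumulation ratio R = 1/(1−f) ≈ 3.28443.
Loading dose to hit Cmax,ss on first dose: D_load = D_maint·R ≈ 1551 × 3.28443 ≈ 5094.15 mg.

5094 mg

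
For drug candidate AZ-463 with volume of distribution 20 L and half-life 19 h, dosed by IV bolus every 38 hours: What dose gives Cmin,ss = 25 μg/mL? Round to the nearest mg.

1500 mg

τ/t½ = 38/19 ≈ 2, so f = (1/2)^(38/19) ≈ 0.250000.
Cmin,ss = (D/Vd)·f/(1−f), so D = Cmin,ss·Vd·(1−f)/f.
D = 25 × 20 × (1−f)/f ≈ 25 × 20 × 3.00000 ≈ 1500.00 mg.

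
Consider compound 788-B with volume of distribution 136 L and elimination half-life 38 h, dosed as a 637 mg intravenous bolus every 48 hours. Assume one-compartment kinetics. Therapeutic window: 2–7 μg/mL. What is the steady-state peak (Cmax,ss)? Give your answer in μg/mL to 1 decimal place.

8.0 μg/mL

k = ln2/t½ = ln2/38 ≈ 0.018241 h⁻¹; fraction remaining f = e^(−kτ) = e^(−0.018241×48) ≈ 0.4166.
At steady state, accumulation factor R = 1/(1 − e^(−kτ)) ≈ 1.7141.
Single-dose peak C₀ = D/Vd = 637/136 ≈ 4.684 μg/mL.
Cmax,ss = C₀/(1 − f) ≈ 4.684/0.5834 ≈ 8.029 μg/mL.
Peak 8.0 μg/mL vs MTC 7 μg/mL: exceeds toxic threshold.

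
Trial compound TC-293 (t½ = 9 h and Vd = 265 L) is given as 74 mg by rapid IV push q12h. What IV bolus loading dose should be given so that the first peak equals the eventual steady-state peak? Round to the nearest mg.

123 mg

f = (1/2)^(12/9) ≈ 0.396850; accumulation ratio R = 1/(1−f) ≈ 1.65796.
Loading dose to hit Cmax,ss on first dose: D_load = D_maint·R ≈ 74 × 1.65796 ≈ 122.69 mg.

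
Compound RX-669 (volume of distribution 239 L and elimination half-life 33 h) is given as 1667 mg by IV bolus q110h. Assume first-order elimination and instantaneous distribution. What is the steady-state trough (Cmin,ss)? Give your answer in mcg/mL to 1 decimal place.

τ/t½ = 110/33 ≈ 3.3333, so fraction remaining f = (1/2)^(110/33) ≈ 0.0992.
Single-dose peak C₀ = D/Vd = 1667/239 ≈ 6.975 mcg/mL.
Steady-state trough Cmin,ss = C₀·f/(1−f) ≈ 6.975 × 0.0992/0.9008 ≈ 0.768 mcg/mL.

0.8 mcg/mL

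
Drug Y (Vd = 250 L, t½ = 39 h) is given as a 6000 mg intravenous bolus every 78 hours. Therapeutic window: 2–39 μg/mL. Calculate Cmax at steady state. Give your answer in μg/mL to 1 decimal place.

32.0 μg/mL

τ = 78 h = 2 half-lives, so f = (1/2)^2 = 0.25.
Accumulation ratio R = 1/(1 − f) = 1/0.75 = 4/3.
Single-dose peak C₀ = D/Vd = 6000/250 = 24 μg/mL.
Steady-state peak Cmax,ss = C₀·R = 24 × 4/3 ≈ 32.000 μg/mL.
Peak 32.0 μg/mL vs MTC 39 μg/mL: below toxic threshold.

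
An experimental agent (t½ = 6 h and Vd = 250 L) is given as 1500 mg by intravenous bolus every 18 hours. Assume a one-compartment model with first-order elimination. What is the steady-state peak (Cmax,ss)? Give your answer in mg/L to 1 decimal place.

τ = 18 h = 3 half-lives, so f = (1/2)^3 = 0.125.
At steady state, R = 1/(1 − 0.125) = 8/7.
Single-dose peak C₀ = D/Vd = 1500/250 = 6 mg/L.
Steady-state peak Cmax,ss = C₀·R = 6 × 8/7 ≈ 6.857 mg/L.

6.9 mg/L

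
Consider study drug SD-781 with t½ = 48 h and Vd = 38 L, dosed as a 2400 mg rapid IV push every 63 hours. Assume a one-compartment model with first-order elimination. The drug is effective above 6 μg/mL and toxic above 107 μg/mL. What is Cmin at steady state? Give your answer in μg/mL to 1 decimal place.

Over one 63-h interval, 63/48 ≈ 1.3125 half-lives elapse, leaving f ≈ 0.4026 of each dose.
Accumulation ratio R = 1/(1 − f) ≈ 1/0.5974 ≈ 1.6739.
Single-dose peak C₀ = D/Vd = 2400/38 ≈ 63.158 μg/mL.
Cmax,ss = C₀/(1 − f) ≈ 63.158/0.5974 ≈ 105.721 μg/mL.
One interval later, Cmin,ss = Cmax,ss·e^(−kτ) ≈ 105.721 × 0.4026 ≈ 42.563 μg/mL.
Trough 42.6 μg/mL vs MEC 6 μg/mL: adequate.

42.6 μg/mL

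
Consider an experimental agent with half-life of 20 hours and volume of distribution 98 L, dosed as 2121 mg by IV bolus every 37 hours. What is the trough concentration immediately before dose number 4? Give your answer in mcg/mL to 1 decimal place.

f = (1/2)^(τ/t½) = (1/2)^(37/20) ≈ 0.2774.
C₀ = D/Vd = 2121/98 ≈ 21.643 mcg/mL.
Before the 4th dose, 3 doses have been given. Superposition: Cmin = C₀·(f + f² + … + f^3).
≈ 21.643 × (0.2774 + 0.0770 + 0.0213) ≈ 21.643 × 0.3757 ≈ 8.131 mcg/mL.

8.1 mcg/mL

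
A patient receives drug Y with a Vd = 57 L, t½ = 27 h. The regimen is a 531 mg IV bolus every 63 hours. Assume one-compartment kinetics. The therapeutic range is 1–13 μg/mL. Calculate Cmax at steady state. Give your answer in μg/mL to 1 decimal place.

τ/t½ = 63/27 ≈ 2.3333, so fraction remaining f = (1/2)^(63/27) ≈ 0.1984.
Accumulation ratio R = 1/(1 − f) ≈ 1/0.8016 ≈ 1.2475.
Single-dose peak C₀ = D/Vd = 531/57 ≈ 9.316 μg/mL.
Steady-state peak Cmax,ss = C₀·R ≈ 9.316 × 1.2475 ≈ 11.622 μg/mL.
Peak 11.6 μg/mL vs MTC 13 μg/mL: below toxic threshold.

11.6 μg/mL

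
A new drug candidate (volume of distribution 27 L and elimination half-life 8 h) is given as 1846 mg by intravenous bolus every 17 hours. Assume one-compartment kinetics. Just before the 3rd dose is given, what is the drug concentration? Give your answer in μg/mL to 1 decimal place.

19.3 μg/mL

f = (1/2)^(τ/t½) = (1/2)^(17/8) ≈ 0.2293.
C₀ = D/Vd = 1846/27 ≈ 68.370 μg/mL.
Before the 3rd dose, 2 doses have been given. Superposition: Cmin = C₀·(f + f²).
≈ 68.370 × (0.2293 + 0.0526) ≈ 68.370 × 0.2819 ≈ 19.274 μg/mL.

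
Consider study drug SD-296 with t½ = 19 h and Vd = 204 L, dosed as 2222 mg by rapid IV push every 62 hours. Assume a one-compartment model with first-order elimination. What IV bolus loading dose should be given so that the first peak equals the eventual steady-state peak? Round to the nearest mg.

2480 mg

f = (1/2)^(62/19) ≈ 0.104158; accumulation ratio R = 1/(1−f) ≈ 1.11627.
Loading dose to hit Cmax,ss on first dose: D_load = D_maint·R ≈ 2222 × 1.11627 ≈ 2480.35 mg.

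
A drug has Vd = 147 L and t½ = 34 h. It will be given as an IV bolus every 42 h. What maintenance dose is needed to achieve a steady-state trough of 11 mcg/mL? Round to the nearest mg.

2190 mg

τ/t½ = 42/34 ≈ 1.2353, so f = (1/2)^(42/34) ≈ 0.424756.
Cmin,ss = (D/Vd)·f/(1−f), so D = Cmin,ss·Vd·(1−f)/f.
D = 11 × 147 × (1−f)/f ≈ 11 × 147 × 1.35429 ≈ 2189.89 mg.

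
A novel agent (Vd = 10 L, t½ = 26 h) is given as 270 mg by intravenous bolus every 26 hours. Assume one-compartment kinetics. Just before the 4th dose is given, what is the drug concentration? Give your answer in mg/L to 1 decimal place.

23.6 mg/L

f = (1/2)^(τ/t½) = (1/2)^(26/26) ≈ 0.5000.
C₀ = D/Vd = 270/10 ≈ 27.000 mg/L.
Before the 4th dose, 3 doses have been given. Superposition: Cmin = C₀·(f + f² + … + f^3).
≈ 27.000 × (0.5000 + 0.2500 + 0.1250) ≈ 27.000 × 0.8750 ≈ 23.625 mg/L.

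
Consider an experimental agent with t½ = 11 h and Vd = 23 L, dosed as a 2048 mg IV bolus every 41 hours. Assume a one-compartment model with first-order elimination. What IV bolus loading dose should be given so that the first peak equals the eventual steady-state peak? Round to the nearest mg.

2215 mg

f = (1/2)^(41/11) ≈ 0.075506; accumulation ratio R = 1/(1−f) ≈ 1.08167.
Loading dose to hit Cmax,ss on first dose: D_load = D_maint·R ≈ 2048 × 1.08167 ≈ 2215.26 mg.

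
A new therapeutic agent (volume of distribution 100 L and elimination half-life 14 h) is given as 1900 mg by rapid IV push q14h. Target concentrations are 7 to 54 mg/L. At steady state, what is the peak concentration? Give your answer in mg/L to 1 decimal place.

38.0 mg/L

The dosing interval is 1 half-life, so f = 2^(−1) = 0.5.
Accumulation ratio R = 1/(1 − f) = 1/0.5 = 2/1.
Single-dose peak C₀ = D/Vd = 1900/100 = 19 mg/L.
Steady-state peak Cmax,ss = C₀·R = 19 × 2/1 ≈ 38.000 mg/L.
Peak 38.0 mg/L vs MTC 54 mg/L: below toxic threshold.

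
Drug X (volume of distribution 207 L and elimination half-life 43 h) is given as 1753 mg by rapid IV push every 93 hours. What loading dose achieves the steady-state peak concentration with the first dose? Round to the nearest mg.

f = (1/2)^(93/43) ≈ 0.223324; accumulation ratio R = 1/(1−f) ≈ 1.28754.
Loading dose to hit Cmax,ss on first dose: D_load = D_maint·R ≈ 1753 × 1.28754 ≈ 2257.06 mg.

2257 mg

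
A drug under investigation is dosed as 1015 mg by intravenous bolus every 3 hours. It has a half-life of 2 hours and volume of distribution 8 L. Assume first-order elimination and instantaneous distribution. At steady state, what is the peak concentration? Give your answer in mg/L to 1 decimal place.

196.3 mg/L

k = ln2/t½ = ln2/2 ≈ 0.346574 h⁻¹; fraction remaining f = e^(−kτ) = e^(−0.346574×3) ≈ 0.3536.
At steady state, accumulation factor R = 1/(1 − e^(−kτ)) ≈ 1.5470.
Single-dose peak C₀ = D/Vd = 1015/8 ≈ 126.875 mg/L.
Steady-state peak Cmax,ss = C₀·R ≈ 126.875 × 1.5470 ≈ 196.276 mg/L.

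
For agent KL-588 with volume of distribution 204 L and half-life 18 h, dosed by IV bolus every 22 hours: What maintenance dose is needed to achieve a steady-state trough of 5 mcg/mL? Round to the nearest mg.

τ/t½ = 22/18 ≈ 1.2222, so f = (1/2)^(22/18) ≈ 0.428622.
Cmin,ss = (D/Vd)·f/(1−f), so D = Cmin,ss·Vd·(1−f)/f.
D = 5 × 204 × (1−f)/f ≈ 5 × 204 × 1.33306 ≈ 1359.72 mg.

1360 mg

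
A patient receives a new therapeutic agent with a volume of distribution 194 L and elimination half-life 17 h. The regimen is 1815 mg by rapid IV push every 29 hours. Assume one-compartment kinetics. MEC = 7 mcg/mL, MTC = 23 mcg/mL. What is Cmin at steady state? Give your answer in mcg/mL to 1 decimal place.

4.1 mcg/mL

k = ln2/t½ = ln2/17 ≈ 0.040773 h⁻¹; fraction remaining f = e^(−kτ) = e^(−0.040773×29) ≈ 0.3065.
At steady state, accumulation factor R = 1/(1 − e^(−kτ)) ≈ 1.4420.
Single-dose peak C₀ = D/Vd = 1815/194 ≈ 9.356 mcg/mL.
Steady-state peak Cmax,ss = C₀·R ≈ 9.356 × 1.4420 ≈ 13.491 mcg/mL.
Steady-state trough Cmin,ss = Cmax,ss·f ≈ 13.491 × 0.3065 ≈ 4.135 mcg/mL.
Trough 4.1 mcg/mL vs MEC 7 mcg/mL: subtherapeutic.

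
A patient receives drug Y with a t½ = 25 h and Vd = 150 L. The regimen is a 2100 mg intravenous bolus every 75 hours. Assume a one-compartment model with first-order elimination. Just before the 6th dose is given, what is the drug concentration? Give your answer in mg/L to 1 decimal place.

2.0 mg/L

f = (1/2)^(τ/t½) = (1/2)^(75/25) ≈ 0.1250.
C₀ = D/Vd = 2100/150 ≈ 14.000 mg/L.
Before the 6th dose, 5 doses have been given. Superposition: Cmin = C₀·(f + f² + … + f^5).
≈ 14.000 × (0.1250 + 0.0156 + 0.0020 + 0.0002 + 0.0000) ≈ 14.000 × 0.1428 ≈ 1.999 mg/L.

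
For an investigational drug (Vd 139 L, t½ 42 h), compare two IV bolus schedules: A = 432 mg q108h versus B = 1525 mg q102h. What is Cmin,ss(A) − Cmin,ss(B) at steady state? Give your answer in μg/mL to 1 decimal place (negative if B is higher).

Regimen A: f = (1/2)^(108/42) ≈ 0.1682; Cmin,ss = (432/139)·f/(1−f) ≈ 0.628 μg/mL.
Regimen B: f = (1/2)^(102/42) ≈ 0.1857; Cmin,ss = (1525/139)·f/(1−f) ≈ 2.502 μg/mL.
Difference ≈ 0.628 − 2.502 ≈ -1.874 μg/mL.

-1.9 μg/mL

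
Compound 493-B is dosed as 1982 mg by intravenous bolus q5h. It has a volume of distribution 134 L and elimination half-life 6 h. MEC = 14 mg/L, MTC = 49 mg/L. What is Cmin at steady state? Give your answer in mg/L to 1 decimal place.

18.9 mg/L

τ/t½ = 5/6 ≈ 0.83333, so fraction remaining f = (1/2)^(5/6) ≈ 0.5612.
Accumulation ratio R = 1/(1 − f) ≈ 1/0.4388 ≈ 2.2789.
Each bolus raises the concentration by D/Vd = 1982/134 ≈ 14.791 mg/L.
Steady-state peak Cmax,ss = C₀·R ≈ 14.791 × 2.2789 ≈ 33.707 mg/L.
One interval later, Cmin,ss = Cmax,ss·e^(−kτ) ≈ 33.707 × 0.5612 ≈ 18.916 mg/L.
Trough 18.9 mg/L vs MEC 14 mg/L: adequate.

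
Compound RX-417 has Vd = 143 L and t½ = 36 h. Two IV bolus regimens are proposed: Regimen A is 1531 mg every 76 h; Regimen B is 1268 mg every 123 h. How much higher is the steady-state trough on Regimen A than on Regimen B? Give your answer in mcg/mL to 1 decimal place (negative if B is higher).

Regimen A: f = (1/2)^(76/36) ≈ 0.2315; Cmin,ss = (1531/143)·f/(1−f) ≈ 3.225 mcg/mL.
Regimen B: f = (1/2)^(123/36) ≈ 0.0936; Cmin,ss = (1268/143)·f/(1−f) ≈ 0.916 mcg/mL.
Difference ≈ 3.225 − 0.916 ≈ 2.309 mcg/mL.

2.3 mcg/mL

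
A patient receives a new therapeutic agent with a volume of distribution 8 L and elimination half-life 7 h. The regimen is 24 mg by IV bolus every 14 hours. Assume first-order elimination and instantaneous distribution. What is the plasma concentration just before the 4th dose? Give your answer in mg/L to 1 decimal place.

1.0 mg/L

f = (1/2)^(τ/t½) = (1/2)^(14/7) ≈ 0.2500.
C₀ = D/Vd = 24/8 ≈ 3.000 mg/L.
Before the 4th dose, 3 doses have been given. Superposition: Cmin = C₀·(f + f² + … + f^3).
≈ 3.000 × (0.2500 + 0.0625 + 0.0156) ≈ 3.000 × 0.3281 ≈ 0.984 mg/L.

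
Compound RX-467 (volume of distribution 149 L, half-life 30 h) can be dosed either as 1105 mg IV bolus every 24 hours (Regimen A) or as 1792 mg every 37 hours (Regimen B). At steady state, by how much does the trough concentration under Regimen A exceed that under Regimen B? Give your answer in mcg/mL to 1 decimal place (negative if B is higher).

Regimen A: f = (1/2)^(24/30) ≈ 0.5743; Cmin,ss = (1105/149)·f/(1−f) ≈ 10.005 mcg/mL.
Regimen B: f = (1/2)^(37/30) ≈ 0.4253; Cmin,ss = (1792/149)·f/(1−f) ≈ 8.900 mcg/mL.
Difference ≈ 10.005 − 8.900 ≈ 1.105 mcg/mL.

1.1 mcg/mL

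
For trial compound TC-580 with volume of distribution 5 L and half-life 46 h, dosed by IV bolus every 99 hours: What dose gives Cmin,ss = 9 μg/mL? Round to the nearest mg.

τ/t½ = 99/46 ≈ 2.1522, so f = (1/2)^(99/46) ≈ 0.224973.
Cmin,ss = (D/Vd)·f/(1−f), so D = Cmin,ss·Vd·(1−f)/f.
D = 9 × 5 × (1−f)/f ≈ 9 × 5 × 3.44498 ≈ 155.02 mg.

155 mg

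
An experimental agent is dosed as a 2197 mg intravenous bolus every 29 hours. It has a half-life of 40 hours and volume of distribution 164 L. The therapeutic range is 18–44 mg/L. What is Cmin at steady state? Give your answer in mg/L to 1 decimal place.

k = ln2/t½ = ln2/40 ≈ 0.017329 h⁻¹; fraction remaining f = e^(−kτ) = e^(−0.017329×29) ≈ 0.6050.
Single-dose peak C₀ = D/Vd = 2197/164 ≈ 13.396 mg/L.
Steady-state trough Cmin,ss = C₀·f/(1−f) ≈ 13.396 × 0.6050/0.3950 ≈ 20.518 mg/L.
Trough 20.5 mg/L vs MEC 18 mg/L: adequate.

20.5 mg/L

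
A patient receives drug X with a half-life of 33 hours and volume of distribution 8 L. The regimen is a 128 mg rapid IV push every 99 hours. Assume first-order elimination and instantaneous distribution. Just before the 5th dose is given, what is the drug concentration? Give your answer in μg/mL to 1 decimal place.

2.3 μg/mL

f = (1/2)^(τ/t½) = (1/2)^(99/33) ≈ 0.1250.
C₀ = D/Vd = 128/8 ≈ 16.000 μg/mL.
Before the 5th dose, 4 doses have been given. Superposition: Cmin = C₀·(f + f² + … + f^4).
≈ 16.000 × (0.1250 + 0.0156 + 0.0020 + 0.0002) ≈ 16.000 × 0.1428 ≈ 2.285 μg/mL.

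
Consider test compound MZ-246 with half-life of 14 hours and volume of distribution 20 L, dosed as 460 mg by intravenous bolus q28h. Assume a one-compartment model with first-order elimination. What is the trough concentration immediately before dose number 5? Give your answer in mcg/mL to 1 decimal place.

f = (1/2)^(τ/t½) = (1/2)^(28/14) ≈ 0.2500.
C₀ = D/Vd = 460/20 ≈ 23.000 mcg/mL.
Before the 5th dose, 4 doses have been given. Superposition: Cmin = C₀·(f + f² + … + f^4).
≈ 23.000 × (0.2500 + 0.0625 + 0.0156 + 0.0039) ≈ 23.000 × 0.3320 ≈ 7.636 mcg/mL.

7.6 mcg/mL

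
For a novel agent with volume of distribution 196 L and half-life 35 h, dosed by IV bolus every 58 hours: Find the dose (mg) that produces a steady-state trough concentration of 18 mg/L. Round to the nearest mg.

7599 mg

τ/t½ = 58/35 ≈ 1.6571, so f = (1/2)^(58/35) ≈ 0.317066.
Cmin,ss = (D/Vd)·f/(1−f), so D = Cmin,ss·Vd·(1−f)/f.
D = 18 × 196 × (1−f)/f ≈ 18 × 196 × 2.15392 ≈ 7599.03 mg.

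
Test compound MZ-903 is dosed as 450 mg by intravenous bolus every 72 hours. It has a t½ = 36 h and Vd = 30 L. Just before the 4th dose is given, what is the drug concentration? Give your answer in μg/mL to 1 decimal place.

f = (1/2)^(τ/t½) = (1/2)^(72/36) ≈ 0.2500.
C₀ = D/Vd = 450/30 ≈ 15.000 μg/mL.
Before the 4th dose, 3 doses have been given. Superposition: Cmin = C₀·(f + f² + … + f^3).
≈ 15.000 × (0.2500 + 0.0625 + 0.0156) ≈ 15.000 × 0.3281 ≈ 4.921 μg/mL.

4.9 μg/mL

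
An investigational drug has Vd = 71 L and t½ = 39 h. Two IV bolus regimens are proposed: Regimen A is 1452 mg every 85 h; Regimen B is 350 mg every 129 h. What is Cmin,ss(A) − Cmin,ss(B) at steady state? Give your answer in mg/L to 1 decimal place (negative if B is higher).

Regimen A: f = (1/2)^(85/39) ≈ 0.2208; Cmin,ss = (1452/71)·f/(1−f) ≈ 5.795 mg/L.
Regimen B: f = (1/2)^(129/39) ≈ 0.1010; Cmin,ss = (350/71)·f/(1−f) ≈ 0.554 mg/L.
Difference ≈ 5.795 − 0.554 ≈ 5.241 mg/L.

5.2 mg/L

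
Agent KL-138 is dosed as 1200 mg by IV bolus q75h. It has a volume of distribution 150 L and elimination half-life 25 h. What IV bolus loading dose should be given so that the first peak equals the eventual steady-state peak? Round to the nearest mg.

f = (1/2)^(75/25) ≈ 0.125000; accumulation ratio R = 1/(1−f) ≈ 1.14286.
Loading dose to hit Cmax,ss on first dose: D_load = D_maint·R ≈ 1200 × 1.14286 ≈ 1371.43 mg.

1371 mg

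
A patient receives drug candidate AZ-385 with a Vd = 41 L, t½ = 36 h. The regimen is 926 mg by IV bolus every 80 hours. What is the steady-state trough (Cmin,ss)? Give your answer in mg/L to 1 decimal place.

6.2 mg/L

Over one 80-h interval, 80/36 ≈ 2.2222 half-lives elapse, leaving f ≈ 0.2143 of each dose.
Accumulation ratio R = 1/(1 − f) ≈ 1/0.7857 ≈ 1.2728.
Single-dose peak C₀ = D/Vd = 926/41 ≈ 22.585 mg/L.
Cmax,ss = C₀/(1 − f) ≈ 22.585/0.7857 ≈ 28.745 mg/L.
One interval later, Cmin,ss = Cmax,ss·e^(−kτ) ≈ 28.745 × 0.2143 ≈ 6.160 mg/L.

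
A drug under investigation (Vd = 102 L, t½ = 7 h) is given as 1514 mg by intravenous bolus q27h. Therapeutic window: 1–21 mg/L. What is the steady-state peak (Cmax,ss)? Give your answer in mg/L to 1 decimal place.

15.9 mg/L

τ/t½ = 27/7 ≈ 3.8571, so fraction remaining f = (1/2)^(27/7) ≈ 0.0690.
Accumulation ratio R = 1/(1 − f) ≈ 1/0.9310 ≈ 1.0741.
Each bolus raises the concentration by D/Vd = 1514/102 ≈ 14.843 mg/L.
Cmax,ss = C₀/(1 − f) ≈ 14.843/0.9310 ≈ 15.943 mg/L.
Peak 15.9 mg/L vs MTC 21 mg/L: below toxic threshold.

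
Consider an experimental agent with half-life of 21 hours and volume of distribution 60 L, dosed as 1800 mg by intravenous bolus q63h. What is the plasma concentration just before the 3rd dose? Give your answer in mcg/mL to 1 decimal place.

4.2 mcg/mL

f = (1/2)^(τ/t½) = (1/2)^(63/21) ≈ 0.1250.
C₀ = D/Vd = 1800/60 ≈ 30.000 mcg/mL.
Before the 3rd dose, 2 doses have been given. Superposition: Cmin = C₀·(f + f²).
≈ 30.000 × (0.1250 + 0.0156) ≈ 30.000 × 0.1406 ≈ 4.218 mcg/mL.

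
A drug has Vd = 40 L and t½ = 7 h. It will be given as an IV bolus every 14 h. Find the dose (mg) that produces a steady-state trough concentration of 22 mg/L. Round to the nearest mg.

τ/t½ = 14/7 ≈ 2, so f = (1/2)^(14/7) ≈ 0.250000.
Cmin,ss = (D/Vd)·f/(1−f), so D = Cmin,ss·Vd·(1−f)/f.
D = 22 × 40 × (1−f)/f ≈ 22 × 40 × 3.00000 ≈ 2640.00 mg.

2640 mg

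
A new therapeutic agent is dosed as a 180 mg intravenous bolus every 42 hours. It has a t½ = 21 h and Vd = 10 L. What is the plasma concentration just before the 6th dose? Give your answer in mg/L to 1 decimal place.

6.0 mg/L

f = (1/2)^(τ/t½) = (1/2)^(42/21) ≈ 0.2500.
C₀ = D/Vd = 180/10 ≈ 18.000 mg/L.
Before the 6th dose, 5 doses have been given. Superposition: Cmin = C₀·(f + f² + … + f^5).
≈ 18.000 × (0.2500 + 0.0625 + 0.0156 + 0.0039 + 0.0010) ≈ 18.000 × 0.3330 ≈ 5.994 mg/L.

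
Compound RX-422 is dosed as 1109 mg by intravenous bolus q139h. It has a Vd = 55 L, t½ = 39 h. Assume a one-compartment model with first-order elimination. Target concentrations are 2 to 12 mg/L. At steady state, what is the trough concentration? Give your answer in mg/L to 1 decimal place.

1.9 mg/L

Over one 139-h interval, 139/39 ≈ 3.5641 half-lives elapse, leaving f ≈ 0.0845 of each dose.
Accumulation ratio R = 1/(1 − f) ≈ 1/0.9155 ≈ 1.0923.
Each bolus raises the concentration by D/Vd = 1109/55 ≈ 20.164 mg/L.
Steady-state peak Cmax,ss = C₀·R ≈ 20.164 × 1.0923 ≈ 22.025 mg/L.
One interval later, Cmin,ss = Cmax,ss·e^(−kτ) ≈ 22.025 × 0.0845 ≈ 1.861 mg/L.
Trough 1.9 mg/L vs MEC 2 mg/L: subtherapeutic.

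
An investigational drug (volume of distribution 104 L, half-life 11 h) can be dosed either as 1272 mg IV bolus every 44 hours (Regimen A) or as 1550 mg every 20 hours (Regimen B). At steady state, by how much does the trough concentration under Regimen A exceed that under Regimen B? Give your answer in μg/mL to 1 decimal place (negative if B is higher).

Regimen A: f = (1/2)^(44/11) ≈ 0.0625; Cmin,ss = (1272/104)·f/(1−f) ≈ 0.815 μg/mL.
Regimen B: f = (1/2)^(20/11) ≈ 0.2836; Cmin,ss = (1550/104)·f/(1−f) ≈ 5.900 μg/mL.
Difference ≈ 0.815 − 5.900 ≈ -5.085 μg/mL.

-5.1 μg/mL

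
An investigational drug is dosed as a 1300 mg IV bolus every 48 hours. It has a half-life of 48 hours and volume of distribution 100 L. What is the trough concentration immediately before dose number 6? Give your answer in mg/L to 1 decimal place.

12.6 mg/L

f = (1/2)^(τ/t½) = (1/2)^(48/48) ≈ 0.5000.
C₀ = D/Vd = 1300/100 ≈ 13.000 mg/L.
Before the 6th dose, 5 doses have been given. Superposition: Cmin = C₀·(f + f² + … + f^5).
≈ 13.000 × (0.5000 + 0.2500 + 0.1250 + 0.0625 + 0.0313) ≈ 13.000 × 0.9688 ≈ 12.594 mg/L.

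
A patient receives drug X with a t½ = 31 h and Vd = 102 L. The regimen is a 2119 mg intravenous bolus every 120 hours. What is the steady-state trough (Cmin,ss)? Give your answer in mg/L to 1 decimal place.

1.5 mg/L

k = ln2/t½ = ln2/31 ≈ 0.022360 h⁻¹; fraction remaining f = e^(−kτ) = e^(−0.022360×120) ≈ 0.0683.
Each bolus raises the concentration by D/Vd = 2119/102 ≈ 20.775 mg/L.
Steady-state trough Cmin,ss = C₀·f/(1−f) ≈ 20.775 × 0.0683/0.9317 ≈ 1.523 mg/L.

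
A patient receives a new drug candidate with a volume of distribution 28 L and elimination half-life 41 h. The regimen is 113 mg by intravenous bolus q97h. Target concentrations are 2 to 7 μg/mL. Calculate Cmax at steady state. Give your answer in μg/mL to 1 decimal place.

Over one 97-h interval, 97/41 ≈ 2.3659 half-lives elapse, leaving f ≈ 0.1940 of each dose.
At steady state, accumulation factor R = 1/(1 − e^(−kτ)) ≈ 1.2407.
Each bolus raises the concentration by D/Vd = 113/28 ≈ 4.036 μg/mL.
Steady-state peak Cmax,ss = C₀·R ≈ 4.036 × 1.2407 ≈ 5.007 μg/mL.
Peak 5.0 μg/mL vs MTC 7 μg/mL: below toxic threshold.

5.0 μg/mL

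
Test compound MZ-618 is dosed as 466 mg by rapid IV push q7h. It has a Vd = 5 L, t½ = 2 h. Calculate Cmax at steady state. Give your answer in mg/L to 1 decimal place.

102.2 mg/L

Over one 7-h interval, 7/2 ≈ 3.5 half-lives elapse, leaving f ≈ 0.0884 of each dose.
At steady state, accumulation factor R = 1/(1 − e^(−kτ)) ≈ 1.0970.
Each bolus raises the concentration by D/Vd = 466/5 ≈ 93.200 mg/L.
Steady-state peak Cmax,ss = C₀·R ≈ 93.200 × 1.0970 ≈ 102.240 mg/L.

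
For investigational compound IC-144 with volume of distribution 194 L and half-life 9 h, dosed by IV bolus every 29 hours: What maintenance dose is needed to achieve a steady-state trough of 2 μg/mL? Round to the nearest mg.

τ/t½ = 29/9 ≈ 3.2222, so f = (1/2)^(29/9) ≈ 0.107155.
Cmin,ss = (D/Vd)·f/(1−f), so D = Cmin,ss·Vd·(1−f)/f.
D = 2 × 194 × (1−f)/f ≈ 2 × 194 × 8.33228 ≈ 3232.92 mg.

3233 mg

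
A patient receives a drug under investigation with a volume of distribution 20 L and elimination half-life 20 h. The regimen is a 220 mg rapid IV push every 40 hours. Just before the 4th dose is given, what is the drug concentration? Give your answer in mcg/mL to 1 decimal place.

3.6 mcg/mL

f = (1/2)^(τ/t½) = (1/2)^(40/20) ≈ 0.2500.
C₀ = D/Vd = 220/20 ≈ 11.000 mcg/mL.
Before the 4th dose, 3 doses have been given. Superposition: Cmin = C₀·(f + f² + … + f^3).
≈ 11.000 × (0.2500 + 0.0625 + 0.0156) ≈ 11.000 × 0.3281 ≈ 3.609 mcg/mL.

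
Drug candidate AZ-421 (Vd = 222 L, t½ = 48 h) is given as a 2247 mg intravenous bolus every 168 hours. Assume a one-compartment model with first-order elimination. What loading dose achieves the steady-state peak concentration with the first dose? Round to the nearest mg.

2465 mg

f = (1/2)^(168/48) ≈ 0.088388; accumulation ratio R = 1/(1−f) ≈ 1.09696.
Loading dose to hit Cmax,ss on first dose: D_load = D_maint·R ≈ 2247 × 1.09696 ≈ 2464.87 mg.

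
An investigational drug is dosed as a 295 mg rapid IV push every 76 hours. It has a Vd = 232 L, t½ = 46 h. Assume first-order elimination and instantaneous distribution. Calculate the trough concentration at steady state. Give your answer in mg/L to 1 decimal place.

0.6 mg/L

τ/t½ = 76/46 ≈ 1.6522, so fraction remaining f = (1/2)^(76/46) ≈ 0.3182.
Accumulation ratio R = 1/(1 − f) ≈ 1/0.6818 ≈ 1.4667.
Single-dose peak C₀ = D/Vd = 295/232 ≈ 1.272 mg/L.
Steady-state peak Cmax,ss = C₀·R ≈ 1.272 × 1.4667 ≈ 1.866 mg/L.
One interval later, Cmin,ss = Cmax,ss·e^(−kτ) ≈ 1.866 × 0.3182 ≈ 0.594 mg/L.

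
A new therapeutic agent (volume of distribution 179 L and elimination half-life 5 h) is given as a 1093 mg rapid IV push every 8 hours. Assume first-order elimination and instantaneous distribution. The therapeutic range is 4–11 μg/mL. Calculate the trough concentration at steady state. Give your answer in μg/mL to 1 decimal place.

3.0 μg/mL

τ/t½ = 8/5 ≈ 1.6, so fraction remaining f = (1/2)^(8/5) ≈ 0.3299.
Each bolus raises the concentration by D/Vd = 1093/179 ≈ 6.106 μg/mL.
Steady-state trough Cmin,ss = C₀·f/(1−f) ≈ 6.106 × 0.3299/0.6701 ≈ 3.006 μg/mL.
Trough 3.0 μg/mL vs MEC 4 μg/mL: subtherapeutic.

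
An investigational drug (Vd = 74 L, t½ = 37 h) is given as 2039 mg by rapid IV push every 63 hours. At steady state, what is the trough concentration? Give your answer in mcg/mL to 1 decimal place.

τ/t½ = 63/37 ≈ 1.7027, so fraction remaining f = (1/2)^(63/37) ≈ 0.3072.
Each bolus raises the concentration by D/Vd = 2039/74 ≈ 27.554 mcg/mL.
Steady-state trough Cmin,ss = C₀·f/(1−f) ≈ 27.554 × 0.3072/0.6928 ≈ 12.218 mcg/mL.

12.2 mcg/mL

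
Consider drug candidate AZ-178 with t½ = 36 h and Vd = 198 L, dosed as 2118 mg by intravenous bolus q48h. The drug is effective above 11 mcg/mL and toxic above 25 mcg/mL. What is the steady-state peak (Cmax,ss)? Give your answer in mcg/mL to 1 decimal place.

17.7 mcg/mL

k = ln2/t½ = ln2/36 ≈ 0.019254 h⁻¹; fraction remaining f = e^(−kτ) = e^(−0.019254×48) ≈ 0.3969.
Accumulation ratio R = 1/(1 − f) ≈ 1/0.6031 ≈ 1.6581.
Each bolus raises the concentration by D/Vd = 2118/198 ≈ 10.697 mcg/mL.
Cmax,ss = C₀/(1 − f) ≈ 10.697/0.6031 ≈ 17.737 mcg/mL.
Peak 17.7 mcg/mL vs MTC 25 mcg/mL: below toxic threshold.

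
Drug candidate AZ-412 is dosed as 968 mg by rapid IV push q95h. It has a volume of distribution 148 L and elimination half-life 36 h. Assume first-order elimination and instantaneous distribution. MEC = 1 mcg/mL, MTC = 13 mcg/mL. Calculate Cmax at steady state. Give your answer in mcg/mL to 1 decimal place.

7.8 mcg/mL

τ/t½ = 95/36 ≈ 2.6389, so fraction remaining f = (1/2)^(95/36) ≈ 0.1606.
Accumulation ratio R = 1/(1 − f) ≈ 1/0.8394 ≈ 1.1913.
Single-dose peak C₀ = D/Vd = 968/148 ≈ 6.541 mcg/mL.
Steady-state peak Cmax,ss = C₀·R ≈ 6.541 × 1.1913 ≈ 7.792 mcg/mL.
Peak 7.8 mcg/mL vs MTC 13 mcg/mL: below toxic threshold.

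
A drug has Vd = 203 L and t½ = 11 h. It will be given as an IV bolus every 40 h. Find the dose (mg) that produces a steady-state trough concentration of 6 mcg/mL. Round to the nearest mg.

13928 mg

τ/t½ = 40/11 ≈ 3.6364, so f = (1/2)^(40/11) ≈ 0.080417.
Cmin,ss = (D/Vd)·f/(1−f), so D = Cmin,ss·Vd·(1−f)/f.
D = 6 × 203 × (1−f)/f ≈ 6 × 203 × 11.43518 ≈ 13928.05 mg.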